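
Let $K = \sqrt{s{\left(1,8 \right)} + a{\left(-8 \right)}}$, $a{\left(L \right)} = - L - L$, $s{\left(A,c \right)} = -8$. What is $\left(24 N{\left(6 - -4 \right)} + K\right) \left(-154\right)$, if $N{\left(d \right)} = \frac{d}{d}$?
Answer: $-3696 - 308 \sqrt{2} \approx -4131.6$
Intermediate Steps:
$N{\left(d \right)} = 1$
$a{\left(L \right)} = - 2 L$
$K = 2 \sqrt{2}$ ($K = \sqrt{-8 - -16} = \sqrt{-8 + 16} = \sqrt{8} = 2 \sqrt{2} \approx 2.8284$)
$\left(24 N{\left(6 - -4 \right)} + K\right) \left(-154\right) = \left(24 \cdot 1 + 2 \sqrt{2}\right) \left(-154\right) = \left(24 + 2 \sqrt{2}\right) \left(-154\right) = -3696 - 308 \sqrt{2}$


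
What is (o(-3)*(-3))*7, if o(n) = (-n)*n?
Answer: 189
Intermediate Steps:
o(n) = -n²
(o(-3)*(-3))*7 = (-1*(-3)²*(-3))*7 = (-1*9*(-3))*7 = -9*(-3)*7 = 27*7 = 189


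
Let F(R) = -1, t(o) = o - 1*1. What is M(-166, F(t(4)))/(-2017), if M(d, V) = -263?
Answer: 263/2017 ≈ 0.13039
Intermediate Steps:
t(o) = -1 + o (t(o) = o - 1 = -1 + o)
M(-166, F(t(4)))/(-2017) = -263/(-2017) = -263*(-1/2017) = 263/2017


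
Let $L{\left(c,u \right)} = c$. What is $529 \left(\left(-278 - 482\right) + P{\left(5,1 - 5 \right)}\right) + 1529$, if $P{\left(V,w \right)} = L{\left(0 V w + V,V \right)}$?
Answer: $-397866$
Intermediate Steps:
$P{\left(V,w \right)} = V$ ($P{\left(V,w \right)} = 0 V w + V = 0 w + V = 0 + V = V$)
$529 \left(\left(-278 - 482\right) + P{\left(5,1 - 5 \right)}\right) + 1529 = 529 \left(\left(-278 - 482\right) + 5\right) + 1529 = 529 \left(-760 + 5\right) + 1529 = 529 \left(-755\right) + 1529 = -399395 + 1529 = -397866$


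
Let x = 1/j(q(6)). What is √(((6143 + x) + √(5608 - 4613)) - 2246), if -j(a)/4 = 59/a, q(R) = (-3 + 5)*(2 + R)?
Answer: √(13565221 + 3481*√995)/59 ≈ 62.678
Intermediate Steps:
q(R) = 4 + 2*R (q(R) = 2*(2 + R) = 4 + 2*R)
j(a) = -236/a
x = -4/59 (x = 1/(-236/(4 + 2*6)) = 1/(-236/(4 + 12)) = 1/(-236/16) = 1/(-236*1/16) = 1/(-59/4) = -4/59 ≈ -0.067797)
√(((6143 + x) + √(5608 - 4613)) - 2246) = √(((6143 - 4/59) + √(5608 - 4613)) - 2246) = √((362433/59 + √995) - 2246) = √(229919/59 + √995)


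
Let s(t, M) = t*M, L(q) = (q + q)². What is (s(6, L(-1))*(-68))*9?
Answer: -14688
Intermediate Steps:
L(q) = 4*q² (L(q) = (2*q)² = 4*q²)
s(t, M) = M*t
(s(6, L(-1))*(-68))*9 = (((4*(-1)²)*6)*(-68))*9 = (((4*1)*6)*(-68))*9 = ((4*6)*(-68))*9 = (24*(-68))*9 = -1632*9 = -14688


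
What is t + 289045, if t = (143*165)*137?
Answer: 3521560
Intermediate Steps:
t = 3232515 (t = 23595*137 = 3232515)
t + 289045 = 3232515 + 289045 = 3521560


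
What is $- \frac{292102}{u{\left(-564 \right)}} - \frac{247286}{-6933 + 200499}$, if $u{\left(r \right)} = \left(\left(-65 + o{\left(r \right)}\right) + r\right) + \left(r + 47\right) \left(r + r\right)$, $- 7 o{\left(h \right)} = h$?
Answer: $- \frac{702158300761}{394719109719} \approx -1.7789$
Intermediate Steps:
$o{\left(h \right)} = - \frac{h}{7}$
$u{\left(r \right)} = -65 + \frac{6 r}{7} + 2 r \left(47 + r\right)$ ($u{\left(r \right)} = \left(\left(-65 - \frac{r}{7}\right) + r\right) + \left(r + 47\right) \left(r + r\right) = \left(-65 + \frac{6 r}{7}\right) + \left(47 + r\right) 2 r = \left(-65 + \frac{6 r}{7}\right) + 2 r \left(47 + r\right) = -65 + \frac{6 r}{7} + 2 r \left(47 + r\right)$)
$- \frac{292102}{u{\left(-564 \right)}} - \frac{247286}{-6933 + 200499} = - \frac{292102}{-65 + 2 \left(-564\right)^{2} + \frac{664}{7} \left(-564\right)} - \frac{247286}{-6933 + 200499} = - \frac{292102}{-65 + 2 \cdot 318096 - \frac{374496}{7}} - \frac{247286}{193566} = - \frac{292102}{-65 + 636192 - \frac{374496}{7}} - \frac{123643}{96783} = - \frac{292102}{\frac{4078393}{7}} - \frac{123643}{96783} = \left(-292102\right) \frac{7}{4078393} - \frac{123643}{96783} = - \frac{2044714}{4078393} - \frac{123643}{96783} = - \frac{702158300761}{394719109719}$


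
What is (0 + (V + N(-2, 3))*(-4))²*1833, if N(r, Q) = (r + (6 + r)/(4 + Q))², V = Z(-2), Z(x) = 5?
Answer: 3490765200/2401 ≈ 1.4539e+6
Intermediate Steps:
V = 5
N(r, Q) = (r + (6 + r)/(4 + Q))²
(0 + (V + N(-2, 3))*(-4))²*1833 = (0 + (5 + (6 + 5*(-2) + 3*(-2))²/(4 + 3)²)*(-4))²*1833 = (0 + (5 + (6 - 10 - 6)²/7²)*(-4))²*1833 = (0 + (5 + (1/49)*(-10)²)*(-4))²*1833 = (0 + (5 + (1/49)*100)*(-4))²*1833 = (0 + (5 + 100/49)*(-4))²*1833 = (0 + (345/49)*(-4))²*1833 = (0 - 1380/49)²*1833 = (-1380/49)²*1833 = (1904400/2401)*1833 = 3490765200/2401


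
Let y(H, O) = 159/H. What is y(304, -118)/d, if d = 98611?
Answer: 159/29977744 ≈ 5.3039e-6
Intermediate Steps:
y(304, -118)/d = (159/304)/98611 = (159*(1/304))*(1/98611) = (159/304)*(1/98611) = 159/29977744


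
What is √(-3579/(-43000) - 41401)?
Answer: I*√765502951030/4300 ≈ 203.47*I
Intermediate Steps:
√(-3579/(-43000) - 41401) = √(-3579*(-1/43000) - 41401) = √(3579/43000 - 41401) = √(-1780239421/43000) = I*√765502951030/4300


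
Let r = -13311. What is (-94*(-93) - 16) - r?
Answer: 22037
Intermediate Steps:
(-94*(-93) - 16) - r = (-94*(-93) - 16) - 1*(-13311) = (8742 - 16) + 13311 = 8726 + 13311 = 22037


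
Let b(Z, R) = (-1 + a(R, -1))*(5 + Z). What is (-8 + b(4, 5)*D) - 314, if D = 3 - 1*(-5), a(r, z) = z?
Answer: -466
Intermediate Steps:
b(Z, R) = -10 - 2*Z (b(Z, R) = (-1 - 1)*(5 + Z) = -2*(5 + Z) = -10 - 2*Z)
D = 8 (D = 3 + 5 = 8)
(-8 + b(4, 5)*D) - 314 = (-8 + (-10 - 2*4)*8) - 314 = (-8 + (-10 - 8)*8) - 314 = (-8 - 18*8) - 314 = (-8 - 144) - 314 = -152 - 314 = -466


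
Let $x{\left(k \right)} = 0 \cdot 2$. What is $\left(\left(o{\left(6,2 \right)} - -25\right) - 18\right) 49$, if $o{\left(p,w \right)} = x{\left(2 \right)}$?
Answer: $343$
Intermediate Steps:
$x{\left(k \right)} = 0$
$o{\left(p,w \right)} = 0$
$\left(\left(o{\left(6,2 \right)} - -25\right) - 18\right) 49 = \left(\left(0 - -25\right) - 18\right) 49 = \left(\left(0 + 25\right) - 18\right) 49 = \left(25 - 18\right) 49 = 7 \cdot 49 = 343$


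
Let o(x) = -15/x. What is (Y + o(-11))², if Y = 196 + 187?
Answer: 17875984/121 ≈ 1.4774e+5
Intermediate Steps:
Y = 383
(Y + o(-11))² = (383 - 15/(-11))² = (383 - 15*(-1/11))² = (383 + 15/11)² = (4228/11)² = 17875984/121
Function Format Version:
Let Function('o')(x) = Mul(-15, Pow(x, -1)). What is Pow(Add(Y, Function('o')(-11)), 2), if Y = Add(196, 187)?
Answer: Rational(17875984, 121) ≈ 1.4774e+5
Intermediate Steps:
Y = 383
Pow(Add(Y, Function('o')(-11)), 2) = Pow(Add(383, Mul(-15, Pow(-11, -1))), 2) = Pow(Add(383, Mul(-15, Rational(-1, 11))), 2) = Pow(Add(383, Rational(15, 11)), 2) = Pow(Rational(4228, 11), 2) = Rational(17875984, 121)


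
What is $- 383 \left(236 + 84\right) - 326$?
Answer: $-122886$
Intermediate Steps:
$- 383 \left(236 + 84\right) - 326 = \left(-383\right) 320 - 326 = -122560 - 326 = -122886$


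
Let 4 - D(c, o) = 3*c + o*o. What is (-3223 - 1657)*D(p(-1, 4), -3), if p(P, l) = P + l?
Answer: 68320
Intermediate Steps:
D(c, o) = 4 - o² - 3*c (D(c, o) = 4 - (3*c + o*o) = 4 - (3*c + o²) = 4 - (o² + 3*c) = 4 + (-o² - 3*c) = 4 - o² - 3*c)
(-3223 - 1657)*D(p(-1, 4), -3) = (-3223 - 1657)*(4 - 1*(-3)² - 3*(-1 + 4)) = -4880*(4 - 1*9 - 3*3) = -4880*(4 - 9 - 9) = -4880*(-14) = 68320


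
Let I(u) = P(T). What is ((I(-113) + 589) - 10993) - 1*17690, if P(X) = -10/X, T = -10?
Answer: -28093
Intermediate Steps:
I(u) = 1 (I(u) = -10/(-10) = -10*(-1/10) = 1)
((I(-113) + 589) - 10993) - 1*17690 = ((1 + 589) - 10993) - 1*17690 = (590 - 10993) - 17690 = -10403 - 17690 = -28093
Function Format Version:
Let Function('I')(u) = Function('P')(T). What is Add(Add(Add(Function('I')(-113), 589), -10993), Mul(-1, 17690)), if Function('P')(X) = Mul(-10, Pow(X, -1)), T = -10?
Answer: -28093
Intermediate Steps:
Function('I')(u) = 1 (Function('I')(u) = Mul(-10, Pow(-10, -1)) = Mul(-10, Rational(-1, 10)) = 1)
Add(Add(Add(Function('I')(-113), 589), -10993), Mul(-1, 17690)) = Add(Add(Add(1, 589), -10993), Mul(-1, 17690)) = Add(Add(590, -10993), -17690) = Add(-10403, -17690) = -28093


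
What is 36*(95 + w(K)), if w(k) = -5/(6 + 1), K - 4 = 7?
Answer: 23760/7 ≈ 3394.3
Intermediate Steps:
K = 11 (K = 4 + 7 = 11)
w(k) = -5/7
36*(95 + w(K)) = 36*(95 - 5/7) = 36*(660/7) = 23760/7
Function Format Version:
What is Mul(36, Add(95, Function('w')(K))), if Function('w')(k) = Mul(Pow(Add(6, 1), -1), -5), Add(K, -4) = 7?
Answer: Rational(23760, 7) ≈ 3394.3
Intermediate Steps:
K = 11 (K = Add(4, 7) = 11)
Function('w')(k) = Rational(-5, 7) (Function('w')(k) = Mul(Pow(7, -1), -5) = Mul(Rational(1, 7), -5) = Rational(-5, 7))
Mul(36, Add(95, Function('w')(K))) = Mul(36, Add(95, Rational(-5, 7))) = Mul(36, Rational(660, 7)) = Rational(23760, 7)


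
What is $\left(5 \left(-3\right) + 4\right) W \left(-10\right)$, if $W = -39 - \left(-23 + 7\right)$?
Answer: $-2530$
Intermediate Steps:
$W = -23$ ($W = -39 - -16 = -39 + 16 = -23$)
$\left(5 \left(-3\right) + 4\right) W \left(-10\right) = \left(5 \left(-3\right) + 4\right) \left(-23\right) \left(-10\right) = \left(-15 + 4\right) \left(-23\right) \left(-10\right) = \left(-11\right) \left(-23\right) \left(-10\right) = 253 \left(-10\right) = -2530$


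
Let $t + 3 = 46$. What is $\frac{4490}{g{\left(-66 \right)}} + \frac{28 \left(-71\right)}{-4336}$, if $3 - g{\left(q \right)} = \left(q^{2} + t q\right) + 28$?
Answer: $- \frac{4100289}{1672612} \approx -2.4514$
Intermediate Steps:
$t = 43$ ($t = -3 + 46 = 43$)
$g{\left(q \right)} = -25 - q^{2} - 43 q$ ($g{\left(q \right)} = 3 - \left(\left(q^{2} + 43 q\right) + 28\right) = 3 - \left(28 + q^{2} + 43 q\right) = -25 - q^{2} - 43 q$)
$\frac{4490}{g{\left(-66 \right)}} + \frac{28 \left(-71\right)}{-4336} = \frac{4490}{-25 - \left(-66\right)^{2} - -2838} + \frac{28 \left(-71\right)}{-4336} = \frac{4490}{-25 - 4356 + 2838} - - \frac{497}{1084} = \frac{4490}{-25 - 4356 + 2838} + \frac{497}{1084} = \frac{4490}{-1543} + \frac{497}{1084} = 4490 \left(- \frac{1}{1543}\right) + \frac{497}{1084} = - \frac{4490}{1543} + \frac{497}{1084} = - \frac{4100289}{1672612}$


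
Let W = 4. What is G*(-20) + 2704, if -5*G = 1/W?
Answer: 2705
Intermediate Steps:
G = -1/20 (G = -⅕/4 = -⅕*¼ = -1/20 ≈ -0.050000)
G*(-20) + 2704 = -1/20*(-20) + 2704 = 1 + 2704 = 2705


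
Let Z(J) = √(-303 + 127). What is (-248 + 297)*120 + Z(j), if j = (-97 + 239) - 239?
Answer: 5880 + 4*I*√11 ≈ 5880.0 + 13.266*I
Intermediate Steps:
j = -97 (j = 142 - 239 = -97)
Z(J) = 4*I*√11 (Z(J) = √(-176) = 4*I*√11)
(-248 + 297)*120 + Z(j) = (-248 + 297)*120 + 4*I*√11 = 49*120 + 4*I*√11 = 5880 + 4*I*√11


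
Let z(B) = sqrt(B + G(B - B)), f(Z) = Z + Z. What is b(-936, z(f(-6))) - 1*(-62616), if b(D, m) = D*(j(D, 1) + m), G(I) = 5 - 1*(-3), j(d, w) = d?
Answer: 938712 - 1872*I ≈ 9.3871e+5 - 1872.0*I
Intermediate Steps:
G(I) = 8 (G(I) = 5 + 3 = 8)
f(Z) = 2*Z
z(B) = sqrt(8 + B) (z(B) = sqrt(B + 8) = sqrt(8 + B))
b(D, m) = D*(D + m)
b(-936, z(f(-6))) - 1*(-62616) = -936*(-936 + sqrt(8 + 2*(-6))) - 1*(-62616) = -936*(-936 + sqrt(8 - 12)) + 62616 = -936*(-936 + sqrt(-4)) + 62616 = -936*(-936 + 2*I) + 62616 = (876096 - 1872*I) + 62616 = 938712 - 1872*I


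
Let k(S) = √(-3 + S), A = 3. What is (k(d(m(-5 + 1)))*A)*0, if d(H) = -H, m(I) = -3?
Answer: 0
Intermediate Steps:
(k(d(m(-5 + 1)))*A)*0 = (√(-3 - 1*(-3))*3)*0 = (√(-3 + 3)*3)*0 = (√0*3)*0 = (0*3)*0 = 0*0 = 0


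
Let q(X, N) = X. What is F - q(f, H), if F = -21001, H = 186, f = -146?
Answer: -20855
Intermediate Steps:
F - q(f, H) = -21001 - 1*(-146) = -21001 + 146 = -20855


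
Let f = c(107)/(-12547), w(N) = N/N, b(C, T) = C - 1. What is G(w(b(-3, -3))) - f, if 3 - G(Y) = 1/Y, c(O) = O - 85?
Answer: 25116/12547 ≈ 2.0018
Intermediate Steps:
b(C, T) = -1 + C
w(N) = 1
c(O) = -85 + O
G(Y) = 3 - 1/Y
f = -22/12547 (f = (-85 + 107)/(-12547) = 22*(-1/12547) = -22/12547 ≈ -0.0017534)
G(w(b(-3, -3))) - f = (3 - 1/1) - 1*(-22/12547) = (3 - 1*1) + 22/12547 = (3 - 1) + 22/12547 = 2 + 22/12547 = 25116/12547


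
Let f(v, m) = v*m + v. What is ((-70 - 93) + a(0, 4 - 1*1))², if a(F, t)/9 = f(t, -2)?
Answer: 36100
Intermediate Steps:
f(v, m) = v + m*v (f(v, m) = m*v + v = v + m*v)
a(F, t) = -9*t (a(F, t) = 9*(t*(1 - 2)) = 9*(t*(-1)) = 9*(-t) = -9*t)
((-70 - 93) + a(0, 4 - 1*1))² = ((-70 - 93) - 9*(4 - 1*1))² = (-163 - 9*(4 - 1))² = (-163 - 9*3)² = (-163 - 27)² = (-190)² = 36100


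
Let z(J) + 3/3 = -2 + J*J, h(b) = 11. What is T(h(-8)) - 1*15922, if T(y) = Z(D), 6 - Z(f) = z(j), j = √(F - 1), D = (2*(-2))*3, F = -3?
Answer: -15909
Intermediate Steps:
D = -12 (D = -4*3 = -12)
j = 2*I (j = √(-3 - 1) = √(-4) = 2*I ≈ 2.0*I)
z(J) = -3 + J² (z(J) = -1 + (-2 + J*J) = -1 + (-2 + J²) = -3 + J²)
Z(f) = 13 (Z(f) = 6 - (-3 + (2*I)²) = 6 - (-3 - 4) = 6 - 1*(-7) = 6 + 7 = 13)
T(y) = 13
T(h(-8)) - 1*15922 = 13 - 1*15922 = 13 - 15922 = -15909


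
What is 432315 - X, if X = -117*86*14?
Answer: 573183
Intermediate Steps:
X = -140868 (X = -10062*14 = -140868)
432315 - X = 432315 - 1*(-140868) = 432315 + 140868 = 573183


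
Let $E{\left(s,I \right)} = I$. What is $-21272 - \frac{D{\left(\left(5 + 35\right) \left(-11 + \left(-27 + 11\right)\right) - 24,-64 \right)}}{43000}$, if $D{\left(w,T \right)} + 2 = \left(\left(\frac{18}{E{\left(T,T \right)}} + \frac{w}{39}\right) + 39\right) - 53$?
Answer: $- \frac{380513517451}{17888000} \approx -21272.0$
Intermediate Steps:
$D{\left(w,T \right)} = -16 + \frac{18}{T} + \frac{w}{39}$ ($D{\left(w,T \right)} = -2 - \left(14 - \frac{18}{T} - \frac{w}{39}\right) = -2 + \left(-14 + \frac{18}{T} + \frac{w}{39}\right) = -16 + \frac{18}{T} + \frac{w}{39}$)
$-21272 - \frac{D{\left(\left(5 + 35\right) \left(-11 + \left(-27 + 11\right)\right) - 24,-64 \right)}}{43000} = -21272 - \frac{-16 + \frac{18}{-64} + \frac{\left(5 + 35\right) \left(-11 + \left(-27 + 11\right)\right) - 24}{39}}{43000} = -21272 - \left(-16 + 18 \left(- \frac{1}{64}\right) + \frac{40 \left(-11 - 16\right) - 24}{39}\right) \frac{1}{43000} = -21272 - \left(-16 - \frac{9}{32} + \frac{40 \left(-27\right) - 24}{39}\right) \frac{1}{43000} = -21272 - \left(-16 - \frac{9}{32} + \frac{-1080 - 24}{39}\right) \frac{1}{43000} = -21272 - \left(-16 - \frac{9}{32} + \frac{1}{39} \left(-1104\right)\right) \frac{1}{43000} = -21272 - \left(-16 - \frac{9}{32} - \frac{368}{13}\right) \frac{1}{43000} = -21272 - \left(- \frac{18549}{416}\right) \frac{1}{43000} = -21272 - - \frac{18549}{17888000} = -21272 + \frac{18549}{17888000} = - \frac{380513517451}{17888000}$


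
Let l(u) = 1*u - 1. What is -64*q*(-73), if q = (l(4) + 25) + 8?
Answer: 168192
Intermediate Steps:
l(u) = -1 + u (l(u) = u - 1 = -1 + u)
q = 36 (q = ((-1 + 4) + 25) + 8 = (3 + 25) + 8 = 28 + 8 = 36)
-64*q*(-73) = -64*36*(-73) = -2304*(-73) = 168192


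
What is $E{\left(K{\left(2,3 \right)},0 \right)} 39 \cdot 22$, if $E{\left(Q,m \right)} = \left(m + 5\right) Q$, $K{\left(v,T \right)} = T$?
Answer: $12870$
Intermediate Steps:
$E{\left(Q,m \right)} = Q \left(5 + m\right)$ ($E{\left(Q,m \right)} = \left(5 + m\right) Q = Q \left(5 + m\right)$)
$E{\left(K{\left(2,3 \right)},0 \right)} 39 \cdot 22 = 3 \left(5 + 0\right) 39 \cdot 22 = 3 \cdot 5 \cdot 39 \cdot 22 = 15 \cdot 39 \cdot 22 = 585 \cdot 22 = 12870$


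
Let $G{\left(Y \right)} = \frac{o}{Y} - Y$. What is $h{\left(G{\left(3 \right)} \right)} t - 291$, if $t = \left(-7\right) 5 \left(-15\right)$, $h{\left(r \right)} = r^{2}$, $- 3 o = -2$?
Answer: $\frac{101518}{27} \approx 3759.9$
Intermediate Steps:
$o = \frac{2}{3}$ ($o = \left(- \frac{1}{3}\right) \left(-2\right) = \frac{2}{3} \approx 0.66667$)
$G{\left(Y \right)} = - Y + \frac{2}{3 Y}$ ($G{\left(Y \right)} = \frac{2}{3 Y} - Y = - Y + \frac{2}{3 Y}$)
$t = 525$ ($t = \left(-35\right) \left(-15\right) = 525$)
$h{\left(G{\left(3 \right)} \right)} t - 291 = \left(\left(-1\right) 3 + \frac{2}{3 \cdot 3}\right)^{2} \cdot 525 - 291 = \left(-3 + \frac{2}{3} \cdot \frac{1}{3}\right)^{2} \cdot 525 - 291 = \left(-3 + \frac{2}{9}\right)^{2} \cdot 525 - 291 = \left(- \frac{25}{9}\right)^{2} \cdot 525 - 291 = \frac{625}{81} \cdot 525 - 291 = \frac{109375}{27} - 291 = \frac{101518}{27}$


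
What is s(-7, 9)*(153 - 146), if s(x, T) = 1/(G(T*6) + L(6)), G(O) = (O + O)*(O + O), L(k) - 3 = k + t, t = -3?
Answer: 7/11670 ≈ 0.00059983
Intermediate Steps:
L(k) = k (L(k) = 3 + (k - 3) = 3 + (-3 + k) = k)
G(O) = 4*O² (G(O) = (2*O)*(2*O) = 4*O²)
s(x, T) = 1/(6 + 144*T²) (s(x, T) = 1/(4*(T*6)² + 6) = 1/(4*(6*T)² + 6) = 1/(4*(36*T²) + 6) = 1/(144*T² + 6) = 1/(6 + 144*T²))
s(-7, 9)*(153 - 146) = (1/(6*(1 + 24*9²)))*(153 - 146) = (1/(6*(1 + 24*81)))*7 = (1/(6*(1 + 1944)))*7 = ((⅙)/1945)*7 = ((⅙)*(1/1945))*7 = (1/11670)*7 = 7/11670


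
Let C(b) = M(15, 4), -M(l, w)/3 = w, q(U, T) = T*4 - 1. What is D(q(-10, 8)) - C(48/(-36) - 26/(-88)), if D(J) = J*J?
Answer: 973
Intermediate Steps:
q(U, T) = -1 + 4*T (q(U, T) = 4*T - 1 = -1 + 4*T)
M(l, w) = -3*w
D(J) = J²
C(b) = -12 (C(b) = -3*4 = -12)
D(q(-10, 8)) - C(48/(-36) - 26/(-88)) = (-1 + 4*8)² - 1*(-12) = (-1 + 32)² + 12 = 31² + 12 = 961 + 12 = 973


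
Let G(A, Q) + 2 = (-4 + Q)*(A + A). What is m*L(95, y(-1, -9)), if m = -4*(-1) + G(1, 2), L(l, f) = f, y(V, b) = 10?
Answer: -20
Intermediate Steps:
G(A, Q) = -2 + 2*A*(-4 + Q) (G(A, Q) = -2 + (-4 + Q)*(A + A) = -2 + (-4 + Q)*(2*A) = -2 + 2*A*(-4 + Q))
m = -2 (m = -4*(-1) + (-2 - 8*1 + 2*1*2) = 4 + (-2 - 8 + 4) = 4 - 6 = -2)
m*L(95, y(-1, -9)) = -2*10 = -20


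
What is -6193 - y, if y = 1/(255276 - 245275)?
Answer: -61936194/10001 ≈ -6193.0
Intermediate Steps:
y = 1/10001 ≈ 9.9990e-5
-6193 - y = -6193 - 1*1/10001 = -6193 - 1/10001 = -61936194/10001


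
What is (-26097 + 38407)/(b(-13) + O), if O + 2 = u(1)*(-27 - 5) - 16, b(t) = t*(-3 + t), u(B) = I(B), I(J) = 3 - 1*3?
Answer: 1231/19 ≈ 64.789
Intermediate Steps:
I(J) = 0 (I(J) = 3 - 3 = 0)
u(B) = 0
O = -18 (O = -2 + (0*(-27 - 5) - 16) = -2 + (0*(-32) - 16) = -2 + (0 - 16) = -2 - 16 = -18)
(-26097 + 38407)/(b(-13) + O) = (-26097 + 38407)/(-13*(-3 - 13) - 18) = 12310/(-13*(-16) - 18) = 12310/(208 - 18) = 12310/190 = 12310*(1/190) = 1231/19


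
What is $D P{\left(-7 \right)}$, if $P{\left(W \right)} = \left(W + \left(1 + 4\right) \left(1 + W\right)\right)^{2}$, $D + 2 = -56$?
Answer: $-79402$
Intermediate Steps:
$D = -58$ ($D = -2 - 56 = -58$)
$P{\left(W \right)} = \left(5 + 6 W\right)^{2}$ ($P{\left(W \right)} = \left(W + 5 \left(1 + W\right)\right)^{2} = \left(W + \left(5 + 5 W\right)\right)^{2} = \left(5 + 6 W\right)^{2}$)
$D P{\left(-7 \right)} = - 58 \left(5 + 6 \left(-7\right)\right)^{2} = - 58 \left(5 - 42\right)^{2} = - 58 \left(-37\right)^{2} = \left(-58\right) 1369 = -79402$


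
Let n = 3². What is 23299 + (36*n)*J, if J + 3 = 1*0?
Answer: 22327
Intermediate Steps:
J = -3 (J = -3 + 1*0 = -3 + 0 = -3)
n = 9
23299 + (36*n)*J = 23299 + (36*9)*(-3) = 23299 + 324*(-3) = 23299 - 972 = 22327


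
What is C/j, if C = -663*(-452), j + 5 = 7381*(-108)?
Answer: -299676/797153 ≈ -0.37593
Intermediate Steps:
j = -797153 (j = -5 + 7381*(-108) = -5 - 797148 = -797153)
C = 299676
C/j = 299676/(-797153) = 299676*(-1/797153) = -299676/797153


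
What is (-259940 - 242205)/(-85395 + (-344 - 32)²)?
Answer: -502145/55981 ≈ -8.9699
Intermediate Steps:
(-259940 - 242205)/(-85395 + (-344 - 32)²) = -502145/(-85395 + (-376)²) = -502145/(-85395 + 141376) = -502145/55981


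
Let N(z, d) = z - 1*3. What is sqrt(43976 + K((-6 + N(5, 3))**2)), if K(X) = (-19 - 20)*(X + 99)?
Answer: sqrt(39491) ≈ 198.72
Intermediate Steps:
N(z, d) = -3 + z (N(z, d) = z - 3 = -3 + z)
K(X) = -3861 - 39*X (K(X) = -39*(99 + X) = -3861 - 39*X)
sqrt(43976 + K((-6 + N(5, 3))**2)) = sqrt(43976 + (-3861 - 39*(-6 + (-3 + 5))**2)) = sqrt(43976 + (-3861 - 39*(-6 + 2)**2)) = sqrt(43976 + (-3861 - 39*(-4)**2)) = sqrt(43976 + (-3861 - 39*16)) = sqrt(43976 + (-3861 - 624)) = sqrt(43976 - 4485) = sqrt(39491)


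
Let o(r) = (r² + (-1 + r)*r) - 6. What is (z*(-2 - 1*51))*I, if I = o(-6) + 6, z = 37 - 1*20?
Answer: -70278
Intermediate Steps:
z = 17 (z = 37 - 20 = 17)
o(r) = -6 + r² + r*(-1 + r) (o(r) = (r² + r*(-1 + r)) - 6 = -6 + r² + r*(-1 + r))
I = 78 (I = (-6 - 1*(-6) + 2*(-6)²) + 6 = (-6 + 6 + 2*36) + 6 = (-6 + 6 + 72) + 6 = 72 + 6 = 78)
(z*(-2 - 1*51))*I = (17*(-2 - 1*51))*78 = (17*(-2 - 51))*78 = (17*(-53))*78 = -901*78 = -70278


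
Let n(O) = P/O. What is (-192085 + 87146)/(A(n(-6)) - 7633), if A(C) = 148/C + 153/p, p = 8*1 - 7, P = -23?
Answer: 2413597/171152 ≈ 14.102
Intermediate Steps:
p = 1 (p = 8 - 7 = 1)
n(O) = -23/O
A(C) = 153 + 148/C (A(C) = 148/C + 153/1 = 148/C + 153*1 = 148/C + 153 = 153 + 148/C)
(-192085 + 87146)/(A(n(-6)) - 7633) = (-192085 + 87146)/((153 + 148/((-23/(-6)))) - 7633) = -104939/((153 + 148/((-23*(-⅙)))) - 7633) = -104939/((153 + 148/(23/6)) - 7633) = -104939/((153 + 148*(6/23)) - 7633) = -104939/((153 + 888/23) - 7633) = -104939/(4407/23 - 7633) = -104939/(-171152/23) = -104939*(-23/171152) = 2413597/171152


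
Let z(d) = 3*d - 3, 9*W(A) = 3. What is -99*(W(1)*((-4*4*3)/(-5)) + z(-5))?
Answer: 7326/5 ≈ 1465.2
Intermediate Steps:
W(A) = ⅓ (W(A) = (⅑)*3 = ⅓)
z(d) = -3 + 3*d
-99*(W(1)*((-4*4*3)/(-5)) + z(-5)) = -99*(((-4*4*3)/(-5))/3 + (-3 + 3*(-5))) = -99*((-16*3*(-⅕))/3 + (-3 - 15)) = -99*((-48*(-⅕))/3 - 18) = -99*((⅓)*(48/5) - 18) = -99*(16/5 - 18) = -99*(-74/5) = 7326/5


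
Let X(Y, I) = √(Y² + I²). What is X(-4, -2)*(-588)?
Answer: -1176*√5 ≈ -2629.6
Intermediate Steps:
X(Y, I) = √(I² + Y²)
X(-4, -2)*(-588) = √((-2)² + (-4)²)*(-588) = √(4 + 16)*(-588) = √20*(-588) = (2*√5)*(-588) = -1176*√5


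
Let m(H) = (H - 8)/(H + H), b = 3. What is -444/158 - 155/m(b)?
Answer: 14472/79 ≈ 183.19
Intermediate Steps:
m(H) = (-8 + H)/(2*H) (m(H) = (-8 + H)/((2*H)) = (-8 + H)*(1/(2*H)) = (-8 + H)/(2*H))
-444/158 - 155/m(b) = -444/158 - 155*6/(-8 + 3) = -444*1/158 - 155/((1/2)*(1/3)*(-5)) = -222/79 - 155/(-5/6) = -222/79 - 155*(-6/5) = -222/79 + 186 = 14472/79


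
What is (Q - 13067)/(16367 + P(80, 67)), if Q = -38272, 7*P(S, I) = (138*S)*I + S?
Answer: -51339/122047 ≈ -0.42065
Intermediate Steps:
P(S, I) = S/7 + 138*I*S/7 (P(S, I) = ((138*S)*I + S)/7 = (138*I*S + S)/7 = (S + 138*I*S)/7 = S/7 + 138*I*S/7)
(Q - 13067)/(16367 + P(80, 67)) = (-38272 - 13067)/(16367 + (1/7)*80*(1 + 138*67)) = -51339/(16367 + (1/7)*80*(1 + 9246)) = -51339/(16367 + (1/7)*80*9247) = -51339/(16367 + 105680) = -51339/122047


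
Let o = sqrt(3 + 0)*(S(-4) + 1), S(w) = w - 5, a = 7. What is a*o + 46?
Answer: 46 - 56*sqrt(3) ≈ -50.995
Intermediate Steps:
S(w) = -5 + w
o = -8*sqrt(3) (o = sqrt(3 + 0)*((-5 - 4) + 1) = sqrt(3)*(-9 + 1) = sqrt(3)*(-8) = -8*sqrt(3) ≈ -13.856)
a*o + 46 = 7*(-8*sqrt(3)) + 46 = -56*sqrt(3) + 46 = 46 - 56*sqrt(3)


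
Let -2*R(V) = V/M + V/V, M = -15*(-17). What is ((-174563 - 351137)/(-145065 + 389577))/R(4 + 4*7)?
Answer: 1595875/417708 ≈ 3.8206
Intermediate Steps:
M = 255
R(V) = -½ - V/510 (R(V) = -(V/255 + V/V)/2 = -(V*(1/255) + 1)/2 = -(V/255 + 1)/2 = -(1 + V/255)/2 = -½ - V/510)
((-174563 - 351137)/(-145065 + 389577))/R(4 + 4*7) = ((-174563 - 351137)/(-145065 + 389577))/(-½ - (4 + 4*7)/510) = (-525700/244512)/(-½ - (4 + 28)/510) = (-525700*1/244512)/(-½ - 1/510*32) = -131425/(61128*(-½ - 16/255)) = -131425/(61128*(-287/510)) = -131425/61128*(-510/287) = 1595875/417708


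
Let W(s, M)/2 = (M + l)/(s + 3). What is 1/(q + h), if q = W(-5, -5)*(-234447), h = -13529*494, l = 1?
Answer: -1/7621114 ≈ -1.3121e-7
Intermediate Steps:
W(s, M) = 2*(1 + M)/(3 + s) (W(s, M) = 2*((M + 1)/(s + 3)) = 2*((1 + M)/(3 + s)) = 2*(1 + M)/(3 + s))
h = -6683326
q = -937788 (q = (2*(1 - 5)/(3 - 5))*(-234447) = (2*(-4)/(-2))*(-234447) = (2*(-½)*(-4))*(-234447) = 4*(-234447) = -937788)
1/(q + h) = 1/(-937788 - 6683326) = 1/(-7621114) = -1/7621114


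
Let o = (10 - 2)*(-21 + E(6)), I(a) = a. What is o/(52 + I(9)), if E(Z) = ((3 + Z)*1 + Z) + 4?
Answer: -16/61 ≈ -0.26230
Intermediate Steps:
E(Z) = 7 + 2*Z (E(Z) = ((3 + Z) + Z) + 4 = (3 + 2*Z) + 4 = 7 + 2*Z)
o = -16 (o = (10 - 2)*(-21 + (7 + 2*6)) = 8*(-21 + (7 + 12)) = 8*(-21 + 19) = 8*(-2) = -16)
o/(52 + I(9)) = -16/(52 + 9) = -16/61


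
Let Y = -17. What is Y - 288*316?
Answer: -91025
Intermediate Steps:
Y - 288*316 = -17 - 288*316 = -17 - 91008 = -91025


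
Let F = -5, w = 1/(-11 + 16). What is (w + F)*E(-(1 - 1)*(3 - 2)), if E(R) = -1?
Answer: 24/5 ≈ 4.8000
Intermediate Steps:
w = 1/5 ≈ 0.20000
(w + F)*E(-(1 - 1)*(3 - 2)) = (1/5 - 5)*(-1) = -24/5*(-1) = 24/5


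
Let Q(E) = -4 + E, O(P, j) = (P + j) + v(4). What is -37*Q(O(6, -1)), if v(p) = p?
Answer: -185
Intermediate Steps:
O(P, j) = 4 + P + j (O(P, j) = (P + j) + 4 = 4 + P + j)
-37*Q(O(6, -1)) = -37*(-4 + (4 + 6 - 1)) = -37*(-4 + 9) = -37*5 = -185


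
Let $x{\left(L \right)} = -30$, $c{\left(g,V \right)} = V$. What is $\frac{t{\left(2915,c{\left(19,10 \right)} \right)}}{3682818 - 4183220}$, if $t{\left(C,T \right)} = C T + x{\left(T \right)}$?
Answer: $- \frac{2080}{35743} \approx -0.058193$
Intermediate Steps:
$t{\left(C,T \right)} = -30 + C T$ ($t{\left(C,T \right)} = C T - 30 = -30 + C T$)
$\frac{t{\left(2915,c{\left(19,10 \right)} \right)}}{3682818 - 4183220} = \frac{-30 + 2915 \cdot 10}{3682818 - 4183220} = \frac{-30 + 29150}{-500402} = 29120 \left(- \frac{1}{500402}\right) = - \frac{2080}{35743}$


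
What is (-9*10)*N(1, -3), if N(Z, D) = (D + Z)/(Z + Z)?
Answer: 90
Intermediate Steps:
N(Z, D) = (D + Z)/(2*Z) (N(Z, D) = (D + Z)/((2*Z)) = (D + Z)*(1/(2*Z)) = (D + Z)/(2*Z))
(-9*10)*N(1, -3) = (-9*10)*((1/2)*(-3 + 1)/1) = -45*(-2) = -90*(-1) = 90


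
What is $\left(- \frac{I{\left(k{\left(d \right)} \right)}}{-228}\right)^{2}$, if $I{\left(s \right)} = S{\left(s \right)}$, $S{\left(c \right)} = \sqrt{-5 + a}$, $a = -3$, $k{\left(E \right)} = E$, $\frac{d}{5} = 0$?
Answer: $- \frac{1}{6498} \approx -0.00015389$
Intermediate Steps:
$d = 0$ ($d = 5 \cdot 0 = 0$)
$S{\left(c \right)} = 2 i \sqrt{2}$ ($S{\left(c \right)} = \sqrt{-5 - 3} = \sqrt{-8} = 2 i \sqrt{2}$)
$I{\left(s \right)} = 2 i \sqrt{2}$
$\left(- \frac{I{\left(k{\left(d \right)} \right)}}{-228}\right)^{2} = \left(- \frac{2 i \sqrt{2}}{-228}\right)^{2} = \left(- \frac{2 i \sqrt{2} \left(-1\right)}{228}\right)^{2} = \left(- \frac{\left(-1\right) i \sqrt{2}}{114}\right)^{2} = \left(\frac{i \sqrt{2}}{114}\right)^{2} = - \frac{1}{6498}$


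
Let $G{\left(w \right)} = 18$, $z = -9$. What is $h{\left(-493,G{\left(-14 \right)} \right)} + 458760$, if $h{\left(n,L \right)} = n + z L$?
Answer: $458105$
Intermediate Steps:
$h{\left(n,L \right)} = n - 9 L$
$h{\left(-493,G{\left(-14 \right)} \right)} + 458760 = \left(-493 - 162\right) + 458760 = -655 + 458760 = 458105$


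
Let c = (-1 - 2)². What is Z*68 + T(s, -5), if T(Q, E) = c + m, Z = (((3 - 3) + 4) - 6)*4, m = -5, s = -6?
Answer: -540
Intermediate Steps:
c = 9 (c = (-3)² = 9)
Z = -8 (Z = ((0 + 4) - 6)*4 = (4 - 6)*4 = -2*4 = -8)
T(Q, E) = 4 (T(Q, E) = 9 - 5 = 4)
Z*68 + T(s, -5) = -8*68 + 4 = -544 + 4 = -540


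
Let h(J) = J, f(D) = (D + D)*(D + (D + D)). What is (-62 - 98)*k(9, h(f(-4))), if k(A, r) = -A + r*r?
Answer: -1473120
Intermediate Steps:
f(D) = 6*D**2 (f(D) = (2*D)*(D + 2*D) = (2*D)*(3*D) = 6*D**2)
k(A, r) = r**2 - A (k(A, r) = -A + r**2 = r**2 - A)
(-62 - 98)*k(9, h(f(-4))) = (-62 - 98)*((6*(-4)**2)**2 - 1*9) = -160*((6*16)**2 - 9) = -160*(96**2 - 9) = -160*(9216 - 9) = -160*9207 = -1473120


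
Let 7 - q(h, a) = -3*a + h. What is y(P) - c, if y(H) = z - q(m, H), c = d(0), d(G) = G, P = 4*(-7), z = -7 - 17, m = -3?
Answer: 50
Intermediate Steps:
z = -24
P = -28
c = 0
q(h, a) = 7 - h + 3*a (q(h, a) = 7 - (-3*a + h) = 7 - (h - 3*a) = 7 + (-h + 3*a) = 7 - h + 3*a)
y(H) = -34 - 3*H (y(H) = -24 - (7 - 1*(-3) + 3*H) = -24 - (7 + 3 + 3*H) = -24 - (10 + 3*H) = -24 + (-10 - 3*H) = -34 - 3*H)
y(P) - c = (-34 - 3*(-28)) - 1*0 = (-34 + 84) + 0 = 50 + 0 = 50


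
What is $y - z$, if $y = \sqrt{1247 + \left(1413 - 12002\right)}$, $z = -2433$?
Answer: $2433 + 3 i \sqrt{1038} \approx 2433.0 + 96.654 i$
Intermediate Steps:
$y = 3 i \sqrt{1038}$ ($y = \sqrt{1247 + \left(1413 - 12002\right)} = \sqrt{1247 - 10589} = \sqrt{-9342} = 3 i \sqrt{1038} \approx 96.654 i$)
$y - z = 3 i \sqrt{1038} - -2433 = 3 i \sqrt{1038} + 2433 = 2433 + 3 i \sqrt{1038}$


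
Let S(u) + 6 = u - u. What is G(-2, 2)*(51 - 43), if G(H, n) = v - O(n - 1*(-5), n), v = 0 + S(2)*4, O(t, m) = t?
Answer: -248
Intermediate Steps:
S(u) = -6 (S(u) = -6 + (u - u) = -6 + 0 = -6)
v = -24 (v = 0 - 6*4 = 0 - 24 = -24)
G(H, n) = -29 - n (G(H, n) = -24 - (n - 1*(-5)) = -24 - (n + 5) = -24 - (5 + n) = -24 + (-5 - n) = -29 - n)
G(-2, 2)*(51 - 43) = (-29 - 1*2)*(51 - 43) = (-29 - 2)*8 = -31*8 = -248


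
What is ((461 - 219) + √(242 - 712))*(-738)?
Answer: -178596 - 738*I*√470 ≈ -1.786e+5 - 15999.0*I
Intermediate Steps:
((461 - 219) + √(242 - 712))*(-738) = (242 + √(-470))*(-738) = (242 + I*√470)*(-738) = -178596 - 738*I*√470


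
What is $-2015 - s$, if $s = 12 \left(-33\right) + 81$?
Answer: $-1700$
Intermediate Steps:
$s = -315$ ($s = -396 + 81 = -315$)
$-2015 - s = -2015 - -315 = -2015 + 315 = -1700$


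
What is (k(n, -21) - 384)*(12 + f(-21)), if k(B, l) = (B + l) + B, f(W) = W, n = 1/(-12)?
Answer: 7293/2 ≈ 3646.5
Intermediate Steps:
n = -1/12 ≈ -0.083333
k(B, l) = l + 2*B
(k(n, -21) - 384)*(12 + f(-21)) = ((-21 + 2*(-1/12)) - 384)*(12 - 21) = ((-21 - ⅙) - 384)*(-9) = (-127/6 - 384)*(-9) = -2431/6*(-9) = 7293/2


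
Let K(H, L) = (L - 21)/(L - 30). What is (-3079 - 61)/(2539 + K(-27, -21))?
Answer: -53380/43177 ≈ -1.2363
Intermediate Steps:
K(H, L) = (-21 + L)/(-30 + L)
(-3079 - 61)/(2539 + K(-27, -21)) = (-3079 - 61)/(2539 + (-21 - 21)/(-30 - 21)) = -3140/(2539 - 42/(-51)) = -3140/(2539 - 1/51*(-42)) = -3140/(2539 + 14/17) = -3140/43177/17 = -3140*17/43177 = -53380/43177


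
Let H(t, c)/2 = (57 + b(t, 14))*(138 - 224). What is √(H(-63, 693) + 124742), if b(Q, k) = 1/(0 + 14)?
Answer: 8*√87990/7 ≈ 339.01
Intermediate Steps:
b(Q, k) = 1/14
H(t, c) = -68714/7 (H(t, c) = 2*((57 + 1/14)*(138 - 224)) = 2*((799/14)*(-86)) = 2*(-34357/7) = -68714/7)
√(H(-63, 693) + 124742) = √(-68714/7 + 124742) = √(804480/7) = 8*√87990/7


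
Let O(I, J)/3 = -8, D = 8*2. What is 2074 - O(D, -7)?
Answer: 2098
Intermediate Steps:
D = 16
O(I, J) = -24 (O(I, J) = 3*(-8) = -24)
2074 - O(D, -7) = 2074 - 1*(-24) = 2074 + 24 = 2098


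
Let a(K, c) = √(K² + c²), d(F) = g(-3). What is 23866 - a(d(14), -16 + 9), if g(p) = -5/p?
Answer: 23866 - √466/3 ≈ 23859.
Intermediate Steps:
d(F) = 5/3 (d(F) = -5/(-3) = -5*(-⅓) = 5/3)
23866 - a(d(14), -16 + 9) = 23866 - √((5/3)² + (-16 + 9)²) = 23866 - √(25/9 + (-7)²) = 23866 - √(25/9 + 49) = 23866 - √(466/9) = 23866 - √466/3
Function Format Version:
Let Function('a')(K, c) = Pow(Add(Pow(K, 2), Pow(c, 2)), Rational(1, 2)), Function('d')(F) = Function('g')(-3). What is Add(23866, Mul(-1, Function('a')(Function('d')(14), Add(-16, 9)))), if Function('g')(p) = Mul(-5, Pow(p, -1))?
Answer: Add(23866, Mul(Rational(-1, 3), Pow(466, Rational(1, 2)))) ≈ 23859.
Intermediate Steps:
Function('d')(F) = Rational(5, 3) (Function('d')(F) = Mul(-5, Pow(-3, -1)) = Mul(-5, Rational(-1, 3)) = Rational(5, 3))
Add(23866, Mul(-1, Function('a')(Function('d')(14), Add(-16, 9)))) = Add(23866, Mul(-1, Pow(Add(Pow(Rational(5, 3), 2), Pow(Add(-16, 9), 2)), Rational(1, 2)))) = Add(23866, Mul(-1, Pow(Add(Rational(25, 9), Pow(-7, 2)), Rational(1, 2)))) = Add(23866, Mul(-1, Pow(Add(Rational(25, 9), 49), Rational(1, 2)))) = Add(23866, Mul(-1, Pow(Rational(466, 9), Rational(1, 2)))) = Add(23866, Mul(-1, Mul(Rational(1, 3), Pow(466, Rational(1, 2))))) = Add(23866, Mul(Rational(-1, 3), Pow(466, Rational(1, 2))))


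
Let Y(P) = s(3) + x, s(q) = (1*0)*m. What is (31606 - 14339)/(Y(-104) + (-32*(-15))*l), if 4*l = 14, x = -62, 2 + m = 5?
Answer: 17267/1618 ≈ 10.672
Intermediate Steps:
m = 3 (m = -2 + 5 = 3)
s(q) = 0 (s(q) = (1*0)*3 = 0*3 = 0)
Y(P) = -62 (Y(P) = 0 - 62 = -62)
l = 7/2 (l = (¼)*14 = 7/2 ≈ 3.5000)
(31606 - 14339)/(Y(-104) + (-32*(-15))*l) = (31606 - 14339)/(-62 - 32*(-15)*(7/2)) = 17267/(-62 + 480*(7/2)) = 17267/(-62 + 1680) = 17267/1618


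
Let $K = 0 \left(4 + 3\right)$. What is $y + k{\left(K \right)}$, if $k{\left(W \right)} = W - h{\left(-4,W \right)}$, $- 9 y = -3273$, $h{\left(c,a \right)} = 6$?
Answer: $\frac{1073}{3} \approx 357.67$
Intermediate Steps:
$K = 0$ ($K = 0 \cdot 7 = 0$)
$y = \frac{1091}{3}$ ($y = \left(- \frac{1}{9}\right) \left(-3273\right) = \frac{1091}{3} \approx 363.67$)
$k{\left(W \right)} = -6 + W$ ($k{\left(W \right)} = W - 6 = -6 + W$)
$y + k{\left(K \right)} = \frac{1091}{3} + \left(-6 + 0\right) = \frac{1091}{3} - 6 = \frac{1073}{3}$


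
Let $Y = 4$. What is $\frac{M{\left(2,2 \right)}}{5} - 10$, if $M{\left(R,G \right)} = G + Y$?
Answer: $- \frac{44}{5} \approx -8.8$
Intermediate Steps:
$M{\left(R,G \right)} = 4 + G$ ($M{\left(R,G \right)} = G + 4 = 4 + G$)
$\frac{M{\left(2,2 \right)}}{5} - 10 = \frac{4 + 2}{5} - 10 = 6 \cdot \frac{1}{5} - 10 = \frac{6}{5} - 10 = - \frac{44}{5}$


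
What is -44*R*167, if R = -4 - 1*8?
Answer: 88176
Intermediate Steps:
R = -12 (R = -4 - 8 = -12)
-44*R*167 = -44*(-12)*167 = 528*167 = 88176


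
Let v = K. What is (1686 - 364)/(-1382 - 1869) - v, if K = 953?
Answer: -3099525/3251 ≈ -953.41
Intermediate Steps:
v = 953
(1686 - 364)/(-1382 - 1869) - v = (1686 - 364)/(-1382 - 1869) - 1*953 = 1322/(-3251) - 953 = 1322*(-1/3251) - 953 = -1322/3251 - 953 = -3099525/3251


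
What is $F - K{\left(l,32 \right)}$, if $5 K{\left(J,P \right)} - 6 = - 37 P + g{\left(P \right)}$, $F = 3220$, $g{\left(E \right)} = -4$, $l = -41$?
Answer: $\frac{17282}{5} \approx 3456.4$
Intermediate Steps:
$K{\left(J,P \right)} = \frac{2}{5} - \frac{37 P}{5}$ ($K{\left(J,P \right)} = \frac{6}{5} + \frac{- 37 P - 4}{5} = \frac{6}{5} + \frac{-4 - 37 P}{5} = \frac{6}{5} - \left(\frac{4}{5} + \frac{37 P}{5}\right) = \frac{2}{5} - \frac{37 P}{5}$)
$F - K{\left(l,32 \right)} = 3220 - \left(\frac{2}{5} - \frac{1184}{5}\right) = 3220 - - \frac{1182}{5} = 3220 + \frac{1182}{5} = \frac{17282}{5}$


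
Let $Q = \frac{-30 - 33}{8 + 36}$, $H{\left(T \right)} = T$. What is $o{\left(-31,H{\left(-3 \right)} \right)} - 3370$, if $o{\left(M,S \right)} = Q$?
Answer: $- \frac{148343}{44} \approx -3371.4$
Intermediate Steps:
$Q = - \frac{63}{44} \approx -1.4318$
$o{\left(M,S \right)} = - \frac{63}{44}$
$o{\left(-31,H{\left(-3 \right)} \right)} - 3370 = - \frac{63}{44} - 3370 = - \frac{148343}{44}$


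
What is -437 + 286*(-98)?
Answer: -28465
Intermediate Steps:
-437 + 286*(-98) = -437 - 28028 = -28465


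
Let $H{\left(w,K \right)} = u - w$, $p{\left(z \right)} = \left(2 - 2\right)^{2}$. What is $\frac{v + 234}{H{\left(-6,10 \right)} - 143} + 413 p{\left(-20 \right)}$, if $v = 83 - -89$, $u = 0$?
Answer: $- \frac{406}{137} \approx -2.9635$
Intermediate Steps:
$p{\left(z \right)} = 0$ ($p{\left(z \right)} = 0^{2} = 0$)
$v = 172$ ($v = 83 + 89 = 172$)
$H{\left(w,K \right)} = - w$ ($H{\left(w,K \right)} = 0 - w = - w$)
$\frac{v + 234}{H{\left(-6,10 \right)} - 143} + 413 p{\left(-20 \right)} = \frac{172 + 234}{\left(-1\right) \left(-6\right) - 143} + 413 \cdot 0 = \frac{406}{6 - 143} + 0 = \frac{406}{-137} + 0 = 406 \left(- \frac{1}{137}\right) + 0 = - \frac{406}{137} + 0 = - \frac{406}{137}$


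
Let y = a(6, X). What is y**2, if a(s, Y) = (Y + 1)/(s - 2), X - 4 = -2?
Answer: 9/16 ≈ 0.56250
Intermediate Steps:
X = 2 (X = 4 - 2 = 2)
a(s, Y) = (1 + Y)/(-2 + s)
y = 3/4 (y = (1 + 2)/(-2 + 6) = 3/4 ≈ 0.75000)
y**2 = (3/4)**2 = 9/16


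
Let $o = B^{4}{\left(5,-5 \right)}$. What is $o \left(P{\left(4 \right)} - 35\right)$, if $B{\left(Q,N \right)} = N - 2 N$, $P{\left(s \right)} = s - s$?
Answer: $-21875$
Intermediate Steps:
$P{\left(s \right)} = 0$
$B{\left(Q,N \right)} = - N$
$o = 625$ ($o = \left(\left(-1\right) \left(-5\right)\right)^{4} = 5^{4} = 625$)
$o \left(P{\left(4 \right)} - 35\right) = 625 \left(0 - 35\right) = 625 \left(-35\right) = -21875$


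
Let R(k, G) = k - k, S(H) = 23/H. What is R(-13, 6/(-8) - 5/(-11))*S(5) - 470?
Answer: -470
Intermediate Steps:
R(k, G) = 0
R(-13, 6/(-8) - 5/(-11))*S(5) - 470 = 0*(23/5) - 470 = 0 - 470 = -470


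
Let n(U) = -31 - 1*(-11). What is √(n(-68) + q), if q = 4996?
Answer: 4*√311 ≈ 70.541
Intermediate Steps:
n(U) = -20 (n(U) = -31 + 11 = -20)
√(n(-68) + q) = √(-20 + 4996) = √4976 = 4*√311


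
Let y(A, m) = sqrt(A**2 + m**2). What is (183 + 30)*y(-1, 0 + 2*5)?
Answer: 213*sqrt(101) ≈ 2140.6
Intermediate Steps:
(183 + 30)*y(-1, 0 + 2*5) = (183 + 30)*sqrt((-1)**2 + (0 + 2*5)**2) = 213*sqrt(1 + (0 + 10)**2) = 213*sqrt(1 + 10**2) = 213*sqrt(1 + 100) = 213*sqrt(101)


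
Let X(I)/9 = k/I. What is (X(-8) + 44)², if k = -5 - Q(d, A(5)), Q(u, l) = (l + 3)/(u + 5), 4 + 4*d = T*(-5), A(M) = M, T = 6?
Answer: 6943225/3136 ≈ 2214.0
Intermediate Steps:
d = -17/2 (d = -1 + (6*(-5))/4 = -1 + (¼)*(-30) = -1 - 15/2 = -17/2 ≈ -8.5000)
Q(u, l) = (3 + l)/(5 + u)
k = -19/7 (k = -5 - (3 + 5)/(5 - 17/2) = -5 - 8/(-7/2) = -5 - (-2)*8/7 = -5 - 1*(-16/7) = -5 + 16/7 = -19/7 ≈ -2.7143)
X(I) = -171/(7*I) (X(I) = 9*(-19/(7*I)) = -171/(7*I))
(X(-8) + 44)² = (-171/7/(-8) + 44)² = (-171/7*(-⅛) + 44)² = (171/56 + 44)² = (2635/56)² = 6943225/3136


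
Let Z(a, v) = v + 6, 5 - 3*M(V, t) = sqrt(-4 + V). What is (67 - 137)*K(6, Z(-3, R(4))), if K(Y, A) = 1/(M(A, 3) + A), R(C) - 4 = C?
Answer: -3290/733 - 70*sqrt(10)/733 ≈ -4.7904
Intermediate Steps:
M(V, t) = 5/3 - sqrt(-4 + V)/3
R(C) = 4 + C
Z(a, v) = 6 + v
K(Y, A) = 1/(5/3 + A - sqrt(-4 + A)/3) (K(Y, A) = 1/((5/3 - sqrt(-4 + A)/3) + A) = 1/(5/3 + A - sqrt(-4 + A)/3))
(67 - 137)*K(6, Z(-3, R(4))) = (67 - 137)*(3/(5 - sqrt(-4 + (6 + (4 + 4))) + 3*(6 + (4 + 4)))) = -210/(5 - sqrt(-4 + (6 + 8)) + 3*(6 + 8)) = -210/(5 - sqrt(-4 + 14) + 3*14) = -210/(5 - sqrt(10) + 42) = -210/(47 - sqrt(10))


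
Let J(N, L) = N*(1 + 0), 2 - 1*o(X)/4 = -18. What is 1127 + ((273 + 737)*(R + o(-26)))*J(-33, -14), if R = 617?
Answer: -23229883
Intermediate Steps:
o(X) = 80 (o(X) = 8 - 4*(-18) = 8 + 72 = 80)
J(N, L) = N (J(N, L) = N*1 = N)
1127 + ((273 + 737)*(R + o(-26)))*J(-33, -14) = 1127 + ((273 + 737)*(617 + 80))*(-33) = 1127 + (1010*697)*(-33) = 1127 + 703970*(-33) = 1127 - 23231010 = -23229883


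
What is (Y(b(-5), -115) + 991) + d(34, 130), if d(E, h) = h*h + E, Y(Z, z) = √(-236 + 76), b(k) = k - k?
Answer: 17925 + 4*I*√10 ≈ 17925.0 + 12.649*I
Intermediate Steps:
b(k) = 0
Y(Z, z) = 4*I*√10 (Y(Z, z) = √(-160) = 4*I*√10)
d(E, h) = E + h² (d(E, h) = h² + E = E + h²)
(Y(b(-5), -115) + 991) + d(34, 130) = (4*I*√10 + 991) + (34 + 130²) = (991 + 4*I*√10) + (34 + 16900) = (991 + 4*I*√10) + 16934 = 17925 + 4*I*√10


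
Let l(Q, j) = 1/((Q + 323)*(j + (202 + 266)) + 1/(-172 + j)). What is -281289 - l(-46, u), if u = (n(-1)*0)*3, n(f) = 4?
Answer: -6272010817171/22297391 ≈ -2.8129e+5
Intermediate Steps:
u = 0 (u = (4*0)*3 = 0*3 = 0)
l(Q, j) = 1/(1/(-172 + j) + (323 + Q)*(468 + j)) (l(Q, j) = 1/((323 + Q)*(j + 468) + 1/(-172 + j)) = 1/((323 + Q)*(468 + j) + 1/(-172 + j)) = 1/(1/(-172 + j) + (323 + Q)*(468 + j)))
-281289 - l(-46, u) = -281289 - (-172 + 0)/(-26000207 - 80496*(-46) + 323*0² + 95608*0 - 46*0² + 296*(-46)*0) = -281289 - (-172)/(-26000207 + 3702816 + 323*0 + 0 - 46*0 + 0) = -281289 - (-172)/(-26000207 + 3702816 + 0 + 0 + 0 + 0) = -281289 - (-172)/(-22297391) = -281289 - (-1)*(-172)/22297391 = -281289 - 1*172/22297391 = -281289 - 172/22297391 = -6272010817171/22297391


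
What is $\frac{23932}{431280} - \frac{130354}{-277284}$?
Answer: $\frac{187068553}{355913820} \approx 0.5256$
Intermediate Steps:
$\frac{23932}{431280} - \frac{130354}{-277284} = 23932 \cdot \frac{1}{431280} - - \frac{9311}{19806} = \frac{5983}{107820} + \frac{9311}{19806} = \frac{187068553}{355913820}$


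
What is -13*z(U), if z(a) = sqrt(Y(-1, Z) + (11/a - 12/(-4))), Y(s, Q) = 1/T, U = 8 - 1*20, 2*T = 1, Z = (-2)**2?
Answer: -91*sqrt(3)/6 ≈ -26.269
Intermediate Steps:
Z = 4
T = 1/2 (T = (1/2)*1 = 1/2 ≈ 0.50000)
U = -12 (U = 8 - 20 = -12)
Y(s, Q) = 2 (Y(s, Q) = 1/(1/2) = 2)
z(a) = sqrt(5 + 11/a) (z(a) = sqrt(2 + (11/a - 12/(-4))) = sqrt(2 + (11/a - 12*(-1/4))) = sqrt(2 + (11/a + 3)) = sqrt(2 + (3 + 11/a)) = sqrt(5 + 11/a))
-13*z(U) = -13*sqrt(5 + 11/(-12)) = -13*sqrt(5 + 11*(-1/12)) = -13*sqrt(5 - 11/12) = -91*sqrt(3)/6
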